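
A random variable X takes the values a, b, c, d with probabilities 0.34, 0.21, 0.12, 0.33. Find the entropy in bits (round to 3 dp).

H = −Σ pᵢ log₂ pᵢ.
−0.34·log₂(0.34) = 0.5292
−0.21·log₂(0.21) = 0.4728
−0.12·log₂(0.12) = 0.3671
−0.33·log₂(0.33) = 0.5278
Sum ≈ 1.8969 → 1.897 bits.

1.897 bits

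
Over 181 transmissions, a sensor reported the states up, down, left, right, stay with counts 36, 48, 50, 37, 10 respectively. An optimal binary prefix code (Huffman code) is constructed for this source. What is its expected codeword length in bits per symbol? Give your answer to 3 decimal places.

Probabilities are the counts divided by 181.
Repeatedly combine the two least-probable nodes; the expected code length is the sum of the merged weights.
merge 10/181 + 36/181 → 46/181
merge 37/181 + 46/181 → 83/181
merge 48/181 + 50/181 → 98/181
merge 83/181 + 98/181 → 1
L = 46/181 + 83/181 + 98/181 + 1 = 408/181 ≈ 2.254 bits/symbol.

2.254 bits/symbol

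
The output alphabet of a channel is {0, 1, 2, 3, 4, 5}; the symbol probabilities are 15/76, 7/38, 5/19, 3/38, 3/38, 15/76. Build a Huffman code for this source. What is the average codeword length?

2.5 bits/symbol

Repeatedly combine the two least-probable nodes; the expected code length is the sum of the merged weights.
merge 3/38 + 3/38 → 3/19
merge 3/19 + 7/38 → 13/38
merge 15/76 + 15/76 → 15/38
merge 5/19 + 13/38 → 23/38
merge 15/38 + 23/38 → 1
L = 3/19 + 13/38 + 15/38 + 23/38 + 1 = 5/2 = 2.5 bits/symbol.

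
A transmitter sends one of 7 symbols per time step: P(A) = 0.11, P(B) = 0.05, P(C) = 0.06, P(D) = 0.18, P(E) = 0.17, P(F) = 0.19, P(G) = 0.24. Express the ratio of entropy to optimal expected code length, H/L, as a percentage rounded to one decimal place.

98.5%

Entropy H = −Σ p log₂ p ≈ 2.6392 bits.
Huffman merges: 1/20+3/50→11/100; 11/100+11/100→11/50; 17/100+9/50→7/20; 19/100+11/50→41/100; 6/25+7/20→59/100; 41/100+59/100→1. L = 67/25 ≈ 2.6800.
Efficiency = H/L = 2.6392/2.6800 = 98.5%.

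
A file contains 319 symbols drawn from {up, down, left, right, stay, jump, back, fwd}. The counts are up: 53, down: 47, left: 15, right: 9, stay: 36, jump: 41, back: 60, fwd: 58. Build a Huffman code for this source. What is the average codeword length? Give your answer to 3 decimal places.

2.887 bits/symbol

Probabilities are the counts divided by 319.
Repeatedly combine the two least-probable nodes; the expected code length is the sum of the merged weights.
merge 9/319 + 15/319 → 24/319
merge 24/319 + 36/319 → 60/319
merge 41/319 + 47/319 → 8/29
merge 53/319 + 2/11 → 111/319
merge 60/319 + 60/319 → 120/319
merge 8/29 + 111/319 → 199/319
merge 120/319 + 199/319 → 1
L = 24/319 + 60/319 + 8/29 + 111/319 + 120/319 + 199/319 + 1 = 921/319 ≈ 2.887 bits/symbol.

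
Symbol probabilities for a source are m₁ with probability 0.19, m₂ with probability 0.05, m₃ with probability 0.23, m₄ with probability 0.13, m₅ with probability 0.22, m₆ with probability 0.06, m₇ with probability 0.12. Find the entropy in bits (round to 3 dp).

H = −Σ pᵢ log₂ pᵢ.
−0.19·log₂(0.19) = 0.4552
−0.05·log₂(0.05) = 0.2161
−0.23·log₂(0.23) = 0.4877
−0.13·log₂(0.13) = 0.3826
−0.22·log₂(0.22) = 0.4806
−0.06·log₂(0.06) = 0.2435
−0.12·log₂(0.12) = 0.3671
Sum ≈ 2.6328 → 2.633 bits.

2.633 bits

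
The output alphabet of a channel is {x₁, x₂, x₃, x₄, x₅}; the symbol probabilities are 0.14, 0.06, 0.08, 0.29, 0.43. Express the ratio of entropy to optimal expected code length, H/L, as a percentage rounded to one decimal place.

99.2%

Entropy H = −Σ p log₂ p ≈ 1.9736 bits.
Huffman merges: 3/50+2/25→7/50; 7/50+7/50→7/25; 7/25+29/100→57/100; 43/100+57/100→1. L = 199/100 ≈ 1.9900.
Efficiency = H/L = 1.9736/1.9900 = 99.2%.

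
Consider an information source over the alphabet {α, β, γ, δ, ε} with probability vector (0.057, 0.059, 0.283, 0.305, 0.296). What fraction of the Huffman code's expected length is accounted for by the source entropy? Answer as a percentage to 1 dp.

Entropy H = −Σ p log₂ p ≈ 2.0342 bits.
Huffman merges: 57/1000+59/1000→29/250; 29/250+283/1000→399/1000; 37/125+61/200→601/1000; 399/1000+601/1000→1. L = 529/250 ≈ 2.1160.
Efficiency = H/L = 2.0342/2.1160 = 96.1%.

96.1%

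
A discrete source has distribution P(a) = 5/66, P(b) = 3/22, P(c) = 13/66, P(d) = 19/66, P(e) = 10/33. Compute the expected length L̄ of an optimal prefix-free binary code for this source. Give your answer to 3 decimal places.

Repeatedly combine the two least-probable nodes; the expected code length is the sum of the merged weights.
merge 5/66 + 3/22 → 7/33
merge 13/66 + 7/33 → 9/22
merge 19/66 + 10/33 → 13/22
merge 9/22 + 13/22 → 1
L = 7/33 + 9/22 + 13/22 + 1 = 73/33 ≈ 2.212 bits/symbol.

2.212 bits/symbol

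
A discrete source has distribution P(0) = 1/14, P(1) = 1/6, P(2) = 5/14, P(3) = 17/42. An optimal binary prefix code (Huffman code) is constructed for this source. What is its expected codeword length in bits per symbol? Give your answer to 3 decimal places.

Repeatedly combine the two least-probable nodes; the expected code length is the sum of the merged weights.
merge 1/14 + 1/6 → 5/21
merge 5/21 + 5/14 → 25/42
merge 17/42 + 25/42 → 1
L = 5/21 + 25/42 + 1 = 11/6 ≈ 1.833 bits/symbol.

1.833 bits/symbol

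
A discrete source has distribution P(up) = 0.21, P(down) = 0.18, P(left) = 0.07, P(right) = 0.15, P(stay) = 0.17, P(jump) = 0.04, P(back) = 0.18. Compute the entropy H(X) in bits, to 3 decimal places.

2.663 bits

H = −Σ pᵢ log₂ pᵢ.
−0.21·log₂(0.21) = 0.4728
−0.18·log₂(0.18) = 0.4453
−0.07·log₂(0.07) = 0.2686
−0.15·log₂(0.15) = 0.4105
−0.17·log₂(0.17) = 0.4346
−0.04·log₂(0.04) = 0.1858
−0.18·log₂(0.18) = 0.4453
Sum ≈ 2.6629 → 2.663 bits.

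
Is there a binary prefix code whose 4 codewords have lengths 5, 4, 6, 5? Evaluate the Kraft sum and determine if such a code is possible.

With common denominator 2^6 = 64: Σ 2^(−ℓᵢ) = 2/64 + 4/64 + 1/64 + 2/64 = 9/64 = 0.140625.
Kraft's inequality requires Σ ≤ 1; here Σ = 0.140625 ≤ 1, so such a prefix code exists.

0.140625; yes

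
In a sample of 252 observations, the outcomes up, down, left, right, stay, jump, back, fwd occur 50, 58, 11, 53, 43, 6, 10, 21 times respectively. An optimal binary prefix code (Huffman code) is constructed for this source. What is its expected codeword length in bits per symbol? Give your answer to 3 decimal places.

2.722 bits/symbol

Probabilities are the counts divided by 252.
Repeatedly combine the two least-probable nodes; the expected code length is the sum of the merged weights.
merge 1/42 + 5/126 → 4/63
merge 11/252 + 4/63 → 3/28
merge 1/12 + 3/28 → 4/21
merge 43/252 + 4/21 → 13/36
merge 25/126 + 53/252 → 103/252
merge 29/126 + 13/36 → 149/252
merge 103/252 + 149/252 → 1
L = 4/63 + 3/28 + 4/21 + 13/36 + 103/252 + 149/252 + 1 = 49/18 ≈ 2.722 bits/symbol.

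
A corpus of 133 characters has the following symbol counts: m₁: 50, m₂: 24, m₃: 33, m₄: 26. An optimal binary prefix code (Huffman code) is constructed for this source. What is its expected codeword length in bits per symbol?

Probabilities are the counts divided by 133.
Repeatedly combine the two least-probable nodes; the expected code length is the sum of the merged weights.
merge 24/133 + 26/133 → 50/133
merge 33/133 + 50/133 → 83/133
merge 50/133 + 83/133 → 1
L = 50/133 + 83/133 + 1 = 2 bits/symbol.

2 bits/symbol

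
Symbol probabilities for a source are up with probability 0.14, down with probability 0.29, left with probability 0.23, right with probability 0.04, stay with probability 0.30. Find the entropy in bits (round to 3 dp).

H = −Σ pᵢ log₂ pᵢ.
−0.14·log₂(0.14) = 0.3971
−0.29·log₂(0.29) = 0.5179
−0.23·log₂(0.23) = 0.4877
−0.04·log₂(0.04) = 0.1858
−0.30·log₂(0.30) = 0.5211
Sum ≈ 2.1095 → 2.110 bits.

2.110 bits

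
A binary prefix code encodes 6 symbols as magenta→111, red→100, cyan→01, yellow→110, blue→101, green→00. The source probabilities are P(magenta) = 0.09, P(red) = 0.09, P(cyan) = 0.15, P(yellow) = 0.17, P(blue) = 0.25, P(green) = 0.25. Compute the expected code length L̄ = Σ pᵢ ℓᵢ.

L̄ = Σ pᵢ·ℓᵢ = 0.09·3 + 0.09·3 + 0.15·2 + 0.17·3 + 0.25·3 + 0.25·2 = 2.6 bits/symbol.

2.6 bits/symbol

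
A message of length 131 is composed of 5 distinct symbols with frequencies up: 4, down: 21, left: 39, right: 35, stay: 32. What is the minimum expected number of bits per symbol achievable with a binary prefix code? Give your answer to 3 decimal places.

Probabilities are the counts divided by 131.
Repeatedly combine the two least-probable nodes; the expected code length is the sum of the merged weights.
merge 4/131 + 21/131 → 25/131
merge 25/131 + 32/131 → 57/131
merge 35/131 + 39/131 → 74/131
merge 57/131 + 74/131 → 1
L = 25/131 + 57/131 + 74/131 + 1 = 287/131 ≈ 2.191 bits/symbol.

2.191 bits/symbol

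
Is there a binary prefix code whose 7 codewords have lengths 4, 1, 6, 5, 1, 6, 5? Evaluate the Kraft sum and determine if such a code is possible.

1.15625; no

With common denominator 2^6 = 64: Σ 2^(−ℓᵢ) = 4/64 + 32/64 + 1/64 + 2/64 + 32/64 + 1/64 + 2/64 = 74/64 = 1.15625.
Kraft's inequality requires Σ ≤ 1; here Σ = 1.15625 > 1, so no such prefix code exists.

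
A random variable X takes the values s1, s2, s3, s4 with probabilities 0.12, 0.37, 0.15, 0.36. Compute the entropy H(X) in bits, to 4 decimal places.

H = −Σ pᵢ log₂ pᵢ.
−0.12·log₂(0.12) = 0.3671
−0.37·log₂(0.37) = 0.5307
−0.15·log₂(0.15) = 0.4105
−0.36·log₂(0.36) = 0.5306
Sum ≈ 1.8390 → 1.8390 bits.

1.8390 bits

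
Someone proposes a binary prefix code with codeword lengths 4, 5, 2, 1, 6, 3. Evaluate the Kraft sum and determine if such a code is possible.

0.984375; yes

With common denominator 2^6 = 64: Σ 2^(−ℓᵢ) = 4/64 + 2/64 + 16/64 + 32/64 + 1/64 + 8/64 = 63/64 = 0.984375.
Kraft's inequality requires Σ ≤ 1; here Σ = 0.984375 ≤ 1, so such a prefix code exists.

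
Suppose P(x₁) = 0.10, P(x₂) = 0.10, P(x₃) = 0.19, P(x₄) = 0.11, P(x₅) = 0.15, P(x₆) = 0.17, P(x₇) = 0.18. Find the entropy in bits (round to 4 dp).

2.7603 bits

H = −Σ pᵢ log₂ pᵢ.
−0.10·log₂(0.10) = 0.3322
−0.10·log₂(0.10) = 0.3322
−0.19·log₂(0.19) = 0.4552
−0.11·log₂(0.11) = 0.3503
−0.15·log₂(0.15) = 0.4105
−0.17·log₂(0.17) = 0.4346
−0.18·log₂(0.18) = 0.4453
Sum ≈ 2.7603 → 2.7603 bits.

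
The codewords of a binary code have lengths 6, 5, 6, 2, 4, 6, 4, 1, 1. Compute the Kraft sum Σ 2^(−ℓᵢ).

With common denominator 2^6 = 64: Σ 2^(−ℓᵢ) = 1/64 + 2/64 + 1/64 + 16/64 + 4/64 + 1/64 + 4/64 + 32/64 + 32/64 = 93/64 = 1.453125.

1.453125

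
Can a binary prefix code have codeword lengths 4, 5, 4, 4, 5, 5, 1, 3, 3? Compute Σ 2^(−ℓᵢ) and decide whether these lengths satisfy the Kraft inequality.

With common denominator 2^5 = 32: Σ 2^(−ℓᵢ) = 2/32 + 1/32 + 2/32 + 2/32 + 1/32 + 1/32 + 16/32 + 4/32 + 4/32 = 33/32 = 1.03125.
Kraft's inequality requires Σ ≤ 1; here Σ = 1.03125 > 1, so no such prefix code exists.

1.03125; no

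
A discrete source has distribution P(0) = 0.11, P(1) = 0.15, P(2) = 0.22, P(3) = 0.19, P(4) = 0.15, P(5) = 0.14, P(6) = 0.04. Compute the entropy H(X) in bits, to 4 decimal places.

H = −Σ pᵢ log₂ pᵢ.
−0.11·log₂(0.11) = 0.3503
−0.15·log₂(0.15) = 0.4105
−0.22·log₂(0.22) = 0.4806
−0.19·log₂(0.19) = 0.4552
−0.15·log₂(0.15) = 0.4105
−0.14·log₂(0.14) = 0.3971
−0.04·log₂(0.04) = 0.1858
Sum ≈ 2.6900 → 2.6900 bits.

2.6900 bits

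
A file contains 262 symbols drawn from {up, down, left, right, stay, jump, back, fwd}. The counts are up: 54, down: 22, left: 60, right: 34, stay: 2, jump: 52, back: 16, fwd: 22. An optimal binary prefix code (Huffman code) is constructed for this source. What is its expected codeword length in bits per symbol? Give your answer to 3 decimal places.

Probabilities are the counts divided by 262.
Repeatedly combine the two least-probable nodes; the expected code length is the sum of the merged weights.
merge 1/131 + 8/131 → 9/131
merge 9/131 + 11/131 → 20/131
merge 11/131 + 17/131 → 28/131
merge 20/131 + 26/131 → 46/131
merge 27/131 + 28/131 → 55/131
merge 30/131 + 46/131 → 76/131
merge 55/131 + 76/131 → 1
L = 9/131 + 20/131 + 28/131 + 46/131 + 55/131 + 76/131 + 1 = 365/131 ≈ 2.786 bits/symbol.

2.786 bits/symbol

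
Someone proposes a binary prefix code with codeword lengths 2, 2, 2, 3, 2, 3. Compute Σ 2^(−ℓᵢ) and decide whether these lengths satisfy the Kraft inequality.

With common denominator 2^3 = 8: Σ 2^(−ℓᵢ) = 2/8 + 2/8 + 2/8 + 1/8 + 2/8 + 1/8 = 10/8 = 1.25.
Kraft's inequality requires Σ ≤ 1; here Σ = 1.25 > 1, so no such prefix code exists.

1.25; no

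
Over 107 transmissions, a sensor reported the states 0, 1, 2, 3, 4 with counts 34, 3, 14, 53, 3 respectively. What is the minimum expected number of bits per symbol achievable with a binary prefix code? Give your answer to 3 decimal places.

1.748 bits/symbol

Probabilities are the counts divided by 107.
Repeatedly combine the two least-probable nodes; the expected code length is the sum of the merged weights.
merge 3/107 + 3/107 → 6/107
merge 6/107 + 14/107 → 20/107
merge 20/107 + 34/107 → 54/107
merge 53/107 + 54/107 → 1
L = 6/107 + 20/107 + 54/107 + 1 = 187/107 ≈ 1.748 bits/symbol.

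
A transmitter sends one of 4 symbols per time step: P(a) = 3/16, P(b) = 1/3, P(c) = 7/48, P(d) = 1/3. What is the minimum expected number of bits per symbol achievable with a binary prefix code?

Repeatedly combine the two least-probable nodes; the expected code length is the sum of the merged weights.
merge 7/48 + 3/16 → 1/3
merge 1/3 + 1/3 → 2/3
merge 1/3 + 2/3 → 1
L = 1/3 + 2/3 + 1 = 2 bits/symbol.

2 bits/symbol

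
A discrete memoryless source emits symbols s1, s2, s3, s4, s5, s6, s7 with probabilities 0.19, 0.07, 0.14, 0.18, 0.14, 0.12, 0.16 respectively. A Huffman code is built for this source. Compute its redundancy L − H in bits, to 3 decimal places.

0.057 bits

Entropy H = −Σ p log₂ p ≈ 2.7534 bits.
Huffman merges: 7/100+3/25→19/100; 7/50+7/50→7/25; 4/25+9/50→17/50; 19/100+19/100→19/50; 7/25+17/50→31/50; 19/50+31/50→1. L = 281/100 ≈ 2.8100.
L − H = 2.8100 − 2.7534 = 0.057 bits.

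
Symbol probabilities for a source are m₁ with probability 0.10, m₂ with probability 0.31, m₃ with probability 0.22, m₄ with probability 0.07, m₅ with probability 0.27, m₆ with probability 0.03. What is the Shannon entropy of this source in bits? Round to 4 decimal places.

H = −Σ pᵢ log₂ pᵢ.
−0.10·log₂(0.10) = 0.3322
−0.31·log₂(0.31) = 0.5238
−0.22·log₂(0.22) = 0.4806
−0.07·log₂(0.07) = 0.2686
−0.27·log₂(0.27) = 0.5100
−0.03·log₂(0.03) = 0.1518
Sum ≈ 2.2669 → 2.2669 bits.

2.2669 bits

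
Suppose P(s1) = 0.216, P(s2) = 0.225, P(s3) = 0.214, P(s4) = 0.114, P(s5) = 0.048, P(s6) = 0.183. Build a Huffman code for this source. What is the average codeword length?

Repeatedly combine the two least-probable nodes; the expected code length is the sum of the merged weights.
merge 6/125 + 57/500 → 81/500
merge 81/500 + 183/1000 → 69/200
merge 107/500 + 27/125 → 43/100
merge 9/40 + 69/200 → 57/100
merge 43/100 + 57/100 → 1
L = 81/500 + 69/200 + 43/100 + 57/100 + 1 = 2507/1000 = 2.507 bits/symbol.

2.507 bits/symbol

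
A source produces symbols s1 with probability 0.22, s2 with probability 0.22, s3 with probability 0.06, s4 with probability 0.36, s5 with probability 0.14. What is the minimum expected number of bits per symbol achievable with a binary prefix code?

2.2 bits/symbol

Repeatedly combine the two least-probable nodes; the expected code length is the sum of the merged weights.
merge 3/50 + 7/50 → 1/5
merge 1/5 + 11/50 → 21/50
merge 11/50 + 9/25 → 29/50
merge 21/50 + 29/50 → 1
L = 1/5 + 21/50 + 29/50 + 1 = 11/5 = 2.2 bits/symbol.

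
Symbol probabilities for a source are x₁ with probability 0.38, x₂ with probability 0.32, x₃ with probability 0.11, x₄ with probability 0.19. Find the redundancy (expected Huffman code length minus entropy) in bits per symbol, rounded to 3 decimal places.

Entropy H = −Σ p log₂ p ≈ 1.8620 bits.
Huffman merges: 11/100+19/100→3/10; 3/10+8/25→31/50; 19/50+31/50→1. L = 48/25 ≈ 1.9200.
L − H = 1.9200 − 1.8620 = 0.058 bits.

0.058 bits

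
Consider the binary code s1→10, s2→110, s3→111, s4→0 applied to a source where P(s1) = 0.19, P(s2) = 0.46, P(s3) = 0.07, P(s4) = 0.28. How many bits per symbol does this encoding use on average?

2.25 bits/symbol

L̄ = Σ pᵢ·ℓᵢ = 0.19·2 + 0.46·3 + 0.07·3 + 0.28·1 = 2.25 bits/symbol.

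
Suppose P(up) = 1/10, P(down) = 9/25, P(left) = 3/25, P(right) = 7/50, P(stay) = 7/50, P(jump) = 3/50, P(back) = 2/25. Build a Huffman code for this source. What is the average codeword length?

2.64 bits/symbol

Repeatedly combine the two least-probable nodes; the expected code length is the sum of the merged weights.
merge 3/50 + 2/25 → 7/50
merge 1/10 + 3/25 → 11/50
merge 7/50 + 7/50 → 7/25
merge 7/50 + 11/50 → 9/25
merge 7/25 + 9/25 → 16/25
merge 9/25 + 16/25 → 1
L = 7/50 + 11/50 + 7/25 + 9/25 + 16/25 + 1 = 66/25 = 2.64 bits/symbol.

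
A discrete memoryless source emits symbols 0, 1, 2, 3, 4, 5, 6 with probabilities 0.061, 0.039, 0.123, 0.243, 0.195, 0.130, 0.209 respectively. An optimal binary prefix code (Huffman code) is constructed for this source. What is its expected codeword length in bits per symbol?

2.648 bits/symbol

Repeatedly combine the two least-probable nodes; the expected code length is the sum of the merged weights.
merge 39/1000 + 61/1000 → 1/10
merge 1/10 + 123/1000 → 223/1000
merge 13/100 + 39/200 → 13/40
merge 209/1000 + 223/1000 → 54/125
merge 243/1000 + 13/40 → 71/125
merge 54/125 + 71/125 → 1
L = 1/10 + 223/1000 + 13/40 + 54/125 + 71/125 + 1 = 331/125 = 2.648 bits/symbol.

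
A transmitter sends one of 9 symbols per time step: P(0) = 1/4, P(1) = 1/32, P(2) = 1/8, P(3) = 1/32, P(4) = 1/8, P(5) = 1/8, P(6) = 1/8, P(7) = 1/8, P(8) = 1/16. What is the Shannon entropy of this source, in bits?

2.9375 bits

Each probability is a power of 1/2, so log₂(1/p) is an integer.
H = Σ p·log₂(1/p) = 1/4·2 + 1/32·5 + 1/8·3 + 1/32·5 + 1/8·3 + 1/8·3 + 1/8·3 + 1/8·3 + 1/16·4 = 2.9375 bits.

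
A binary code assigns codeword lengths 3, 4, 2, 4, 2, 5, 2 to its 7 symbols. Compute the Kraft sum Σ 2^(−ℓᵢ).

1.03125

With common denominator 2^5 = 32: Σ 2^(−ℓᵢ) = 4/32 + 2/32 + 8/32 + 2/32 + 8/32 + 1/32 + 8/32 = 33/32 = 1.03125.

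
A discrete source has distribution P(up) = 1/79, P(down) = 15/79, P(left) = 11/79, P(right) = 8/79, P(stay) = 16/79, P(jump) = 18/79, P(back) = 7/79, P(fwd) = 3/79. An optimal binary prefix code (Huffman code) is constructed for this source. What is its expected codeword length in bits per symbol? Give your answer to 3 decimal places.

Repeatedly combine the two least-probable nodes; the expected code length is the sum of the merged weights.
merge 1/79 + 3/79 → 4/79
merge 4/79 + 7/79 → 11/79
merge 8/79 + 11/79 → 19/79
merge 11/79 + 15/79 → 26/79
merge 16/79 + 18/79 → 34/79
merge 19/79 + 26/79 → 45/79
merge 34/79 + 45/79 → 1
L = 4/79 + 11/79 + 19/79 + 26/79 + 34/79 + 45/79 + 1 = 218/79 ≈ 2.759 bits/symbol.

2.759 bits/symbol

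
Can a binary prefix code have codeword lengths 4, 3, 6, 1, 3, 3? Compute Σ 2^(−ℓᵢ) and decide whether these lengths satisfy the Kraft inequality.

With common denominator 2^6 = 64: Σ 2^(−ℓᵢ) = 4/64 + 8/64 + 1/64 + 32/64 + 8/64 + 8/64 = 61/64 = 0.953125.
Kraft's inequality requires Σ ≤ 1; here Σ = 0.953125 ≤ 1, so such a prefix code exists.

0.953125; yes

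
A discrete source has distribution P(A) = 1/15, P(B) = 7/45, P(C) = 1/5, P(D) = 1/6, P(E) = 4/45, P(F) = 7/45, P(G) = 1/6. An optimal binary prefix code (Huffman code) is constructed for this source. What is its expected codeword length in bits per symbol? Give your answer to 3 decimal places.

2.789 bits/symbol

Repeatedly combine the two least-probable nodes; the expected code length is the sum of the merged weights.
merge 1/15 + 4/45 → 7/45
merge 7/45 + 7/45 → 14/45
merge 7/45 + 1/6 → 29/90
merge 1/6 + 1/5 → 11/30
merge 14/45 + 29/90 → 19/30
merge 11/30 + 19/30 → 1
L = 7/45 + 14/45 + 29/90 + 11/30 + 19/30 + 1 = 251/90 ≈ 2.789 bits/symbol.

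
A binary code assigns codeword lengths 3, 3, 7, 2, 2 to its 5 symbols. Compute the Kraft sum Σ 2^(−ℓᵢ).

With common denominator 2^7 = 128: Σ 2^(−ℓᵢ) = 16/128 + 16/128 + 1/128 + 32/128 + 32/128 = 97/128 = 0.7578125.

0.7578125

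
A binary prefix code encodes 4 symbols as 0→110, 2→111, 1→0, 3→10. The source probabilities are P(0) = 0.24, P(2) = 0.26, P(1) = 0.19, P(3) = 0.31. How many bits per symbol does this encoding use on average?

2.31 bits/symbol

L̄ = Σ pᵢ·ℓᵢ = 0.24·3 + 0.26·3 + 0.19·1 + 0.31·2 = 2.31 bits/symbol.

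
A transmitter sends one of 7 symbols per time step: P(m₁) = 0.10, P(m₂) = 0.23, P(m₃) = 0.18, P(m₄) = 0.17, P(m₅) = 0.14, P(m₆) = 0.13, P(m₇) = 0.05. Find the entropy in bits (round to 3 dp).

H = −Σ pᵢ log₂ pᵢ.
−0.10·log₂(0.10) = 0.3322
−0.23·log₂(0.23) = 0.4877
−0.18·log₂(0.18) = 0.4453
−0.17·log₂(0.17) = 0.4346
−0.14·log₂(0.14) = 0.3971
−0.13·log₂(0.13) = 0.3826
−0.05·log₂(0.05) = 0.2161
Sum ≈ 2.6956 → 2.696 bits.

2.696 bits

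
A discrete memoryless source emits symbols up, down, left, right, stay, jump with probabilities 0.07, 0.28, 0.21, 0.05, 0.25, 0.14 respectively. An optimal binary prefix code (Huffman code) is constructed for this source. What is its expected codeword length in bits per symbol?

2.38 bits/symbol

Repeatedly combine the two least-probable nodes; the expected code length is the sum of the merged weights.
merge 1/20 + 7/100 → 3/25
merge 3/25 + 7/50 → 13/50
merge 21/100 + 1/4 → 23/50
merge 13/50 + 7/25 → 27/50
merge 23/50 + 27/50 → 1
L = 3/25 + 13/50 + 23/50 + 27/50 + 1 = 119/50 = 2.38 bits/symbol.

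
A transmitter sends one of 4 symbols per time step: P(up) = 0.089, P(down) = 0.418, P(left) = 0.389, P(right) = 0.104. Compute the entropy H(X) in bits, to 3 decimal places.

H = −Σ pᵢ log₂ pᵢ.
−0.089·log₂(0.089) = 0.3106
−0.418·log₂(0.418) = 0.5260
−0.389·log₂(0.389) = 0.5299
−0.104·log₂(0.104) = 0.3396
Sum ≈ 1.7061 → 1.706 bits.

1.706 bits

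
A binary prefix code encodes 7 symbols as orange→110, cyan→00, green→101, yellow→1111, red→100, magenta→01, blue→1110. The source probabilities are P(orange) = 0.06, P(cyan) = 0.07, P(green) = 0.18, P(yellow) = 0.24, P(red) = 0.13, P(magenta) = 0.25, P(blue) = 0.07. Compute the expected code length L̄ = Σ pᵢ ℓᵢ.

L̄ = Σ pᵢ·ℓᵢ = 0.06·3 + 0.07·2 + 0.18·3 + 0.24·4 + 0.13·3 + 0.25·2 + 0.07·4 = 2.99 bits/symbol.

2.99 bits/symbol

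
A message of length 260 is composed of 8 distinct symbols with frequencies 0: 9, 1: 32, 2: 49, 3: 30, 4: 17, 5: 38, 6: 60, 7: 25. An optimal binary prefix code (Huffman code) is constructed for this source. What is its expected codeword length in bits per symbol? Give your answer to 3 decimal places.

2.869 bits/symbol

Probabilities are the counts divided by 260.
Repeatedly combine the two least-probable nodes; the expected code length is the sum of the merged weights.
merge 9/260 + 17/260 → 1/10
merge 5/52 + 1/10 → 51/260
merge 3/26 + 8/65 → 31/130
merge 19/130 + 49/260 → 87/260
merge 51/260 + 3/13 → 111/260
merge 31/130 + 87/260 → 149/260
merge 111/260 + 149/260 → 1
L = 1/10 + 51/260 + 31/130 + 87/260 + 111/260 + 149/260 + 1 = 373/130 ≈ 2.869 bits/symbol.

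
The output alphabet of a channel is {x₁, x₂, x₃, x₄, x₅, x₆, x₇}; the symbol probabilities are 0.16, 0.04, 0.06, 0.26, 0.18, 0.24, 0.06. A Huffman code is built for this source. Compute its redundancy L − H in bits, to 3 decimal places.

0.039 bits

Entropy H = −Σ p log₂ p ≈ 2.5406 bits.
Huffman merges: 1/25+3/50→1/10; 3/50+1/10→4/25; 4/25+4/25→8/25; 9/50+6/25→21/50; 13/50+8/25→29/50; 21/50+29/50→1. L = 129/50 ≈ 2.5800.
L − H = 2.5800 − 2.5406 = 0.039 bits.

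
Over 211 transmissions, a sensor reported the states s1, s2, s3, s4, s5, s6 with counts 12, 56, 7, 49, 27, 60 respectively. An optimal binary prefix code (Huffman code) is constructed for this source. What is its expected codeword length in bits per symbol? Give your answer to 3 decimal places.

Probabilities are the counts divided by 211.
Repeatedly combine the two least-probable nodes; the expected code length is the sum of the merged weights.
merge 7/211 + 12/211 → 19/211
merge 19/211 + 27/211 → 46/211
merge 46/211 + 49/211 → 95/211
merge 56/211 + 60/211 → 116/211
merge 95/211 + 116/211 → 1
L = 19/211 + 46/211 + 95/211 + 116/211 + 1 = 487/211 ≈ 2.308 bits/symbol.

2.308 bits/symbol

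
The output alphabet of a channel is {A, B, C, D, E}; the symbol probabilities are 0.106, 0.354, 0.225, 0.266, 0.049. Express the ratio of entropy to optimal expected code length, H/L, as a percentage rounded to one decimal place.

96.5%

Entropy H = −Σ p log₂ p ≈ 2.0792 bits.
Huffman merges: 49/1000+53/500→31/200; 31/200+9/40→19/50; 133/500+177/500→31/50; 19/50+31/50→1. L = 431/200 ≈ 2.1550.
Efficiency = H/L = 2.0792/2.1550 = 96.5%.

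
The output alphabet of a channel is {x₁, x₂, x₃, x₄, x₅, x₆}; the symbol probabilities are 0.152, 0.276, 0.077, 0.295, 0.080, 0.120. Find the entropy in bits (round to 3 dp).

H = −Σ pᵢ log₂ pᵢ.
−0.152·log₂(0.152) = 0.4131
−0.276·log₂(0.276) = 0.5126
−0.077·log₂(0.077) = 0.2848
−0.295·log₂(0.295) = 0.5196
−0.080·log₂(0.080) = 0.2915
−0.120·log₂(0.120) = 0.3671
Sum ≈ 2.3887 → 2.389 bits.

2.389 bits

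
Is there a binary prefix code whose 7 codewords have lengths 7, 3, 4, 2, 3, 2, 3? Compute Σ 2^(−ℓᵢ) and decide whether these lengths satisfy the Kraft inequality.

With common denominator 2^7 = 128: Σ 2^(−ℓᵢ) = 1/128 + 16/128 + 8/128 + 32/128 + 16/128 + 32/128 + 16/128 = 121/128 = 0.9453125.
Kraft's inequality requires Σ ≤ 1; here Σ = 0.9453125 ≤ 1, so such a prefix code exists.

0.9453125; yes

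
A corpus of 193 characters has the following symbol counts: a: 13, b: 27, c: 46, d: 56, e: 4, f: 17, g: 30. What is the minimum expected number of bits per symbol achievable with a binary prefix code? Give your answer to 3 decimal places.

2.560 bits/symbol

Probabilities are the counts divided by 193.
Repeatedly combine the two least-probable nodes; the expected code length is the sum of the merged weights.
merge 4/193 + 13/193 → 17/193
merge 17/193 + 17/193 → 34/193
merge 27/193 + 30/193 → 57/193
merge 34/193 + 46/193 → 80/193
merge 56/193 + 57/193 → 113/193
merge 80/193 + 113/193 → 1
L = 17/193 + 34/193 + 57/193 + 80/193 + 113/193 + 1 = 494/193 ≈ 2.560 bits/symbol.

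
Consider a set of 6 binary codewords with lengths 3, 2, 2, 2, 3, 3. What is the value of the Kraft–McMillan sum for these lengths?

With common denominator 2^3 = 8: Σ 2^(−ℓᵢ) = 1/8 + 2/8 + 2/8 + 2/8 + 1/8 + 1/8 = 9/8 = 1.125.

1.125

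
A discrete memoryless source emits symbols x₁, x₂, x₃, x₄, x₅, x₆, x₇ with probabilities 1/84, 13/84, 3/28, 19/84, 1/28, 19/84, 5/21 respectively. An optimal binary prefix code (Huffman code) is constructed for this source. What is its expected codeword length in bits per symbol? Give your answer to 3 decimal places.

Repeatedly combine the two least-probable nodes; the expected code length is the sum of the merged weights.
merge 1/84 + 1/28 → 1/21
merge 1/21 + 3/28 → 13/84
merge 13/84 + 13/84 → 13/42
merge 19/84 + 19/84 → 19/42
merge 5/21 + 13/42 → 23/42
merge 19/42 + 23/42 → 1
L = 1/21 + 13/84 + 13/42 + 19/42 + 23/42 + 1 = 211/84 ≈ 2.512 bits/symbol.

2.512 bits/symbol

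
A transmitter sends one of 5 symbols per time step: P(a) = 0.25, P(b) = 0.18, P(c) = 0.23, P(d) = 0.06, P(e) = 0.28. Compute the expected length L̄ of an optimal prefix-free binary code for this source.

Repeatedly combine the two least-probable nodes; the expected code length is the sum of the merged weights.
merge 3/50 + 9/50 → 6/25
merge 23/100 + 6/25 → 47/100
merge 1/4 + 7/25 → 53/100
merge 47/100 + 53/100 → 1
L = 6/25 + 47/100 + 53/100 + 1 = 56/25 = 2.24 bits/symbol.

2.24 bits/symbol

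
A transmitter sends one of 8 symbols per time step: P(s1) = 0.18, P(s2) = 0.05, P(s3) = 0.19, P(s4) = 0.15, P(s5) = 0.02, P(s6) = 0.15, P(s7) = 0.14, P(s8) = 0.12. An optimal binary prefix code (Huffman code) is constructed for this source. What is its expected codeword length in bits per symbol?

2.88 bits/symbol

Repeatedly combine the two least-probable nodes; the expected code length is the sum of the merged weights.
merge 1/50 + 1/20 → 7/100
merge 7/100 + 3/25 → 19/100
merge 7/50 + 3/20 → 29/100
merge 3/20 + 9/50 → 33/100
merge 19/100 + 19/100 → 19/50
merge 29/100 + 33/100 → 31/50
merge 19/50 + 31/50 → 1
L = 7/100 + 19/100 + 29/100 + 33/100 + 19/50 + 31/50 + 1 = 72/25 = 2.88 bits/symbol.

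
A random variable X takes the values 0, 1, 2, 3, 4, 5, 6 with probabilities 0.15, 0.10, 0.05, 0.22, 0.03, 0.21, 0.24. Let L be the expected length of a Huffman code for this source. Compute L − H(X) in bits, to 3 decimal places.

Entropy H = −Σ p log₂ p ≈ 2.5581 bits.
Huffman merges: 3/100+1/20→2/25; 2/25+1/10→9/50; 3/20+9/50→33/100; 21/100+11/50→43/100; 6/25+33/100→57/100; 43/100+57/100→1. L = 259/100 ≈ 2.5900.
L − H = 2.5900 − 2.5581 = 0.032 bits.

0.032 bits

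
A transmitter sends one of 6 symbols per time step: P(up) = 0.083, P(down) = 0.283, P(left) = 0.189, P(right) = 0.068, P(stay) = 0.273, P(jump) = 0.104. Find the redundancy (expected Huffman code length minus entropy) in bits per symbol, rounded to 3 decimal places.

Entropy H = −Σ p log₂ p ≈ 2.3823 bits.
Huffman merges: 17/250+83/1000→151/1000; 13/125+151/1000→51/200; 189/1000+51/200→111/250; 273/1000+283/1000→139/250; 111/250+139/250→1. L = 1203/500 ≈ 2.4060.
L − H = 2.4060 − 2.3823 = 0.024 bits.

0.024 bits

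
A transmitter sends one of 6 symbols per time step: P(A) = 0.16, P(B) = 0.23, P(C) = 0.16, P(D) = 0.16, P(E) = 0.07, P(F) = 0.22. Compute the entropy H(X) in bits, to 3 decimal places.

2.506 bits

H = −Σ pᵢ log₂ pᵢ.
−0.16·log₂(0.16) = 0.4230
−0.23·log₂(0.23) = 0.4877
−0.16·log₂(0.16) = 0.4230
−0.16·log₂(0.16) = 0.4230
−0.07·log₂(0.07) = 0.2686
−0.22·log₂(0.22) = 0.4806
Sum ≈ 2.5058 → 2.506 bits.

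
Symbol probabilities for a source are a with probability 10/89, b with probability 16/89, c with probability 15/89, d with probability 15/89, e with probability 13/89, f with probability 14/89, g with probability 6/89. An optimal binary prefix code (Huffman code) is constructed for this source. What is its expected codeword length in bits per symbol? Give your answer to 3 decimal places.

Repeatedly combine the two least-probable nodes; the expected code length is the sum of the merged weights.
merge 6/89 + 10/89 → 16/89
merge 13/89 + 14/89 → 27/89
merge 15/89 + 15/89 → 30/89
merge 16/89 + 16/89 → 32/89
merge 27/89 + 30/89 → 57/89
merge 32/89 + 57/89 → 1
L = 16/89 + 27/89 + 30/89 + 32/89 + 57/89 + 1 = 251/89 ≈ 2.820 bits/symbol.

2.820 bits/symbol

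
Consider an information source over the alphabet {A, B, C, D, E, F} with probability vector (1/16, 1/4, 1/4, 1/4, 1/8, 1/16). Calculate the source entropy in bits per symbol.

2.375 bits

Each probability is a power of 1/2, so log₂(1/p) is an integer.
H = Σ p·log₂(1/p) = 1/16·4 + 1/4·2 + 1/4·2 + 1/4·2 + 1/8·3 + 1/16·4 = 2.375 bits.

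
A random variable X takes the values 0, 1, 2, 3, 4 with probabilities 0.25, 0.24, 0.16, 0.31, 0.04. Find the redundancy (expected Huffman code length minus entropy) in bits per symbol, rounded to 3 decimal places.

0.073 bits

Entropy H = −Σ p log₂ p ≈ 2.1267 bits.
Huffman merges: 1/25+4/25→1/5; 1/5+6/25→11/25; 1/4+31/100→14/25; 11/25+14/25→1. L = 11/5 ≈ 2.2000.
L − H = 2.2000 − 2.1267 = 0.073 bits.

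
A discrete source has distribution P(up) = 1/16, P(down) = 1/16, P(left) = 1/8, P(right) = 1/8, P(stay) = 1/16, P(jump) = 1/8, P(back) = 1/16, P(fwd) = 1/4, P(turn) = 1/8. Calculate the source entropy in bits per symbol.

Each probability is a power of 1/2, so log₂(1/p) is an integer.
H = Σ p·log₂(1/p) = 1/16·4 + 1/16·4 + 1/8·3 + 1/8·3 + 1/16·4 + 1/8·3 + 1/16·4 + 1/4·2 + 1/8·3 = 3 bits.

3 bits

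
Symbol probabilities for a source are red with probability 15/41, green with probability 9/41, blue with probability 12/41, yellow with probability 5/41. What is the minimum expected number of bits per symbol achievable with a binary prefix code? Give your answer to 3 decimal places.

1.976 bits/symbol

Repeatedly combine the two least-probable nodes; the expected code length is the sum of the merged weights.
merge 5/41 + 9/41 → 14/41
merge 12/41 + 14/41 → 26/41
merge 15/41 + 26/41 → 1
L = 14/41 + 26/41 + 1 = 81/41 ≈ 1.976 bits/symbol.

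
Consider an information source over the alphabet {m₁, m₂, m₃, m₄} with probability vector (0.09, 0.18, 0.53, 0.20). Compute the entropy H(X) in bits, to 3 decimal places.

1.708 bits

H = −Σ pᵢ log₂ pᵢ.
−0.09·log₂(0.09) = 0.3127
−0.18·log₂(0.18) = 0.4453
−0.53·log₂(0.53) = 0.4854
−0.20·log₂(0.20) = 0.4644
Sum ≈ 1.7078 → 1.708 bits.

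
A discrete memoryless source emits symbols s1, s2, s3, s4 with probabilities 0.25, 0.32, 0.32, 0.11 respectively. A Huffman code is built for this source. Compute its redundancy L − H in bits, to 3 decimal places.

0.098 bits

Entropy H = −Σ p log₂ p ≈ 1.9024 bits.
Huffman merges: 11/100+1/4→9/25; 8/25+8/25→16/25; 9/25+16/25→1. L = 2 ≈ 2.0000.
L − H = 2.0000 − 1.9024 = 0.098 bits.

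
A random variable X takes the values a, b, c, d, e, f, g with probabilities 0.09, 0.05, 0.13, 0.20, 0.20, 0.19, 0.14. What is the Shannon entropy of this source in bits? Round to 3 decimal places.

H = −Σ pᵢ log₂ pᵢ.
−0.09·log₂(0.09) = 0.3127
−0.05·log₂(0.05) = 0.2161
−0.13·log₂(0.13) = 0.3826
−0.20·log₂(0.20) = 0.4644
−0.20·log₂(0.20) = 0.4644
−0.19·log₂(0.19) = 0.4552
−0.14·log₂(0.14) = 0.3971
Sum ≈ 2.6925 → 2.693 bits.

2.693 bits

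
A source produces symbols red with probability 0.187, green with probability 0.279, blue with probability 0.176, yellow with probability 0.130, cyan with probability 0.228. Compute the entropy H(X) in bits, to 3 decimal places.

H = −Σ pᵢ log₂ pᵢ.
−0.187·log₂(0.187) = 0.4523
−0.279·log₂(0.279) = 0.5138
−0.176·log₂(0.176) = 0.4411
−0.130·log₂(0.130) = 0.3826
−0.228·log₂(0.228) = 0.4863
Sum ≈ 2.2762 → 2.276 bits.

2.276 bits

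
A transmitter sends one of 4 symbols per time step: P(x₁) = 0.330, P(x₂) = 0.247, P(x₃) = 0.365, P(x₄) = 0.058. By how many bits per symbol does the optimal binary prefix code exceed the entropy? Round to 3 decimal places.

Entropy H = −Σ p log₂ p ≈ 1.7951 bits.
Huffman merges: 29/500+247/1000→61/200; 61/200+33/100→127/200; 73/200+127/200→1. L = 97/50 ≈ 1.9400.
L − H = 1.9400 − 1.7951 = 0.145 bits.

0.145 bits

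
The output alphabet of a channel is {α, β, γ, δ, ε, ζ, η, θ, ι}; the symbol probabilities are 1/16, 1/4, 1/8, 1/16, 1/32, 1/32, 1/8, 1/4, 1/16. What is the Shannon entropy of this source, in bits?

2.8125 bits

Each probability is a power of 1/2, so log₂(1/p) is an integer.
H = Σ p·log₂(1/p) = 1/16·4 + 1/4·2 + 1/8·3 + 1/16·4 + 1/32·5 + 1/32·5 + 1/8·3 + 1/4·2 + 1/16·4 = 2.8125 bits.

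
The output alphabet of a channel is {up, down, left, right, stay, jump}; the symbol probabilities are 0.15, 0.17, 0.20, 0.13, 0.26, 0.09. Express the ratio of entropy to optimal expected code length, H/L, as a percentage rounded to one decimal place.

Entropy H = −Σ p log₂ p ≈ 2.5101 bits.
Huffman merges: 9/100+13/100→11/50; 3/20+17/100→8/25; 1/5+11/50→21/50; 13/50+8/25→29/50; 21/50+29/50→1. L = 127/50 ≈ 2.5400.
Efficiency = H/L = 2.5101/2.5400 = 98.8%.

98.8%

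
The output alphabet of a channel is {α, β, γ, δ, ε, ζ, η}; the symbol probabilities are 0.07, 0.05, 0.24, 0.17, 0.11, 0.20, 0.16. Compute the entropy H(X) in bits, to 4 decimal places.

2.6511 bits

H = −Σ pᵢ log₂ pᵢ.
−0.07·log₂(0.07) = 0.2686
−0.05·log₂(0.05) = 0.2161
−0.24·log₂(0.24) = 0.4941
−0.17·log₂(0.17) = 0.4346
−0.11·log₂(0.11) = 0.3503
−0.20·log₂(0.20) = 0.4644
−0.16·log₂(0.16) = 0.4230
Sum ≈ 2.6511 → 2.6511 bits.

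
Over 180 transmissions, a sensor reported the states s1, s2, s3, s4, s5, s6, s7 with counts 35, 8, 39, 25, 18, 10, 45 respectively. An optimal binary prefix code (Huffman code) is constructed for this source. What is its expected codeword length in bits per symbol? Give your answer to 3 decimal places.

2.633 bits/symbol

Probabilities are the counts divided by 180.
Repeatedly combine the two least-probable nodes; the expected code length is the sum of the merged weights.
merge 2/45 + 1/18 → 1/10
merge 1/10 + 1/10 → 1/5
merge 5/36 + 7/36 → 1/3
merge 1/5 + 13/60 → 5/12
merge 1/4 + 1/3 → 7/12
merge 5/12 + 7/12 → 1
L = 1/10 + 1/5 + 1/3 + 5/12 + 7/12 + 1 = 79/30 ≈ 2.633 bits/symbol.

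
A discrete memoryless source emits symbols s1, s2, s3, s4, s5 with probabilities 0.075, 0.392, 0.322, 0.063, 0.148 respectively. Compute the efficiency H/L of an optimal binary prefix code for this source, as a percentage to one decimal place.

98.2%

Entropy H = −Σ p log₂ p ≈ 1.9955 bits.
Huffman merges: 63/1000+3/40→69/500; 69/500+37/250→143/500; 143/500+161/500→76/125; 49/125+76/125→1. L = 254/125 ≈ 2.0320.
Efficiency = H/L = 1.9955/2.0320 = 98.2%.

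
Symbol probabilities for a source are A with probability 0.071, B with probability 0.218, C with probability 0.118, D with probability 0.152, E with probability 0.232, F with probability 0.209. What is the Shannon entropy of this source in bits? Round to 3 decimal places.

H = −Σ pᵢ log₂ pᵢ.
−0.071·log₂(0.071) = 0.2709
−0.218·log₂(0.218) = 0.4791
−0.118·log₂(0.118) = 0.3638
−0.152·log₂(0.152) = 0.4131
−0.232·log₂(0.232) = 0.4890
−0.209·log₂(0.209) = 0.4720
Sum ≈ 2.4880 → 2.488 bits.

2.488 bits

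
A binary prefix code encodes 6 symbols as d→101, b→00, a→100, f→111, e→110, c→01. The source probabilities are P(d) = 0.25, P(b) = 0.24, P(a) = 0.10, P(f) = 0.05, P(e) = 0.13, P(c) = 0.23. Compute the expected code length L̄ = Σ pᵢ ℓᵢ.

2.53 bits/symbol

L̄ = Σ pᵢ·ℓᵢ = 0.25·3 + 0.24·2 + 0.10·3 + 0.05·3 + 0.13·3 + 0.23·2 = 2.53 bits/symbol.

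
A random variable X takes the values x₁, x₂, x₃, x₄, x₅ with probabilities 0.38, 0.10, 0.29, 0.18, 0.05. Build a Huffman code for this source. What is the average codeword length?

2.1 bits/symbol

Repeatedly combine the two least-probable nodes; the expected code length is the sum of the merged weights.
merge 1/20 + 1/10 → 3/20
merge 3/20 + 9/50 → 33/100
merge 29/100 + 33/100 → 31/50
merge 19/50 + 31/50 → 1
L = 3/20 + 33/100 + 31/50 + 1 = 21/10 = 2.1 bits/symbol.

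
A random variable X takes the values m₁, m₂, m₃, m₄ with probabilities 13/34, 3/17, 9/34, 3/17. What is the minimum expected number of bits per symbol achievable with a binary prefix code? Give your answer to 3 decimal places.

Repeatedly combine the two least-probable nodes; the expected code length is the sum of the merged weights.
merge 3/17 + 3/17 → 6/17
merge 9/34 + 6/17 → 21/34
merge 13/34 + 21/34 → 1
L = 6/17 + 21/34 + 1 = 67/34 ≈ 1.971 bits/symbol.

1.971 bits/symbol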